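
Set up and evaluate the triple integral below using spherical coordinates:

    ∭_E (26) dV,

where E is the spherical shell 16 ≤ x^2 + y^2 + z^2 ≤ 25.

In spherical coordinates, x = ρ sin(φ) cos(θ), y = ρ sin(φ) sin(θ), z = ρ cos(φ), and dV = ρ^2 sin(φ) dρ dφ dθ.

The integrand becomes 26, so

    ∭_E (26) dV = ∫_{0}^{2π} ∫_{0}^{π} ∫_{4}^{5} (26) · ρ^2 sin(φ) dρ dφ dθ.

Inner (ρ): 1586sin(φ)/3.
Middle (φ): 3172/3.
Outer (θ): 6344π/3.

Therefore the triple integral equals 6344π/3.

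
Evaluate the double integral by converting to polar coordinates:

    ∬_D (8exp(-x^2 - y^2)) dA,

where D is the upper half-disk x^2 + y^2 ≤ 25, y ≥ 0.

The region D is 0 ≤ r ≤ 5, 0 ≤ θ ≤ π in polar coordinates, where x = r cos(θ), y = r sin(θ), and dA = r dr dθ.

Under the substitution, the integrand becomes 8exp(-r^2), so

    ∬_D (8exp(-x^2 - y^2)) dA = ∫_{0}^{π} ∫_{0}^{5} (8exp(-r^2)) · r dr dθ.

Inner integral (in r): ∫_{0}^{5} (8exp(-r^2)) · r dr = 4 - 4exp(-25).

Outer integral (in θ): ∫_{0}^{π} (4 - 4exp(-25)) dθ = -4π exp(-25) + 4π.

Therefore ∬_D (8exp(-x^2 - y^2)) dA = -4π exp(-25) + 4π.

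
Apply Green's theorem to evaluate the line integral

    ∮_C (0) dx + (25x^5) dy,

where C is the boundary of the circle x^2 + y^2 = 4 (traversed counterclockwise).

Green's theorem converts the closed line integral into a double integral over the enclosed region D:

    ∮_C P dx + Q dy = ∬_D (∂Q/∂x - ∂P/∂y) dA.

Here P = 0, Q = 25x^5, so

    ∂Q/∂x = 125x^4,    ∂P/∂y = 0,
    ∂Q/∂x - ∂P/∂y = 125x^4.

D is the region x^2 + y^2 ≤ 4. Evaluating the double integral:

In polar coordinates (x = r cos θ, y = r sin θ, dA = r dr dθ) the integrand becomes 125r^4cos(θ)^4, so

    ∬_D (125x^4) dA = ∫_0^{2π} ∫_0^{2} (125r^4cos(θ)^4) · r dr dθ.

Inner (r from 0 to 2): 4000cos(θ)^4/3.
Outer (θ from 0 to 2π): 1000π.

Therefore ∮_C P dx + Q dy = 1000π.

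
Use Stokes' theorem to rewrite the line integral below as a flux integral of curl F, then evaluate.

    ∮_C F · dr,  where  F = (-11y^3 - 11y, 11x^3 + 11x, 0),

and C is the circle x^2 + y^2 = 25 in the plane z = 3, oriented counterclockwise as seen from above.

Let S be the flat disk x^2 + y^2 ≤ 25 in the plane z = 3, with upward unit normal n̂ = ẑ. By Stokes' theorem,

    ∮_C F · dr = ∬_S (∇ × F) · n̂ dS = ∬_D (curl F)_z dA,

where D is the disk x^2 + y^2 ≤ 25.

Compute the curl of F = (-11y^3 - 11y, 11x^3 + 11x, 0):
    (∇ × F)_x = ∂F_z/∂y - ∂F_y/∂z = 0,
    (∇ × F)_y = ∂F_x/∂z - ∂F_z/∂x = 0,
    (∇ × F)_z = ∂F_y/∂x - ∂F_x/∂y = 33x^2 + 33y^2 + 22.

On z = 3, (curl F)_z = 33x^2 + 33y^2 + 22.

Convert to polar (x = r cos θ, y = r sin θ, dA = r dr dθ); the integrand becomes 33r^2 + 22, so

    ∬_D (curl F)_z dA = ∫_0^{2π} ∫_0^{5} (33r^2 + 22) · r dr dθ.

Inner (r from 0 to 5): 21725/4.
Outer (θ from 0 to 2π): 21725π/2.

Therefore ∮_C F · dr = 21725π/2.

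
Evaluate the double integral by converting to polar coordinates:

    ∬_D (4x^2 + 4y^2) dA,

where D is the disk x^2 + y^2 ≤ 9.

The region D is 0 ≤ r ≤ 3, 0 ≤ θ ≤ 2π in polar coordinates, where x = r cos(θ), y = r sin(θ), and dA = r dr dθ.

Under the substitution, the integrand becomes 4r^2, so

    ∬_D (4x^2 + 4y^2) dA = ∫_{0}^{2π} ∫_{0}^{3} (4r^2) · r dr dθ.

Inner integral (in r): ∫_{0}^{3} (4r^2) · r dr = 81.

Outer integral (in θ): ∫_{0}^{2π} (81) dθ = 162π.

Therefore ∬_D (4x^2 + 4y^2) dA = 162π.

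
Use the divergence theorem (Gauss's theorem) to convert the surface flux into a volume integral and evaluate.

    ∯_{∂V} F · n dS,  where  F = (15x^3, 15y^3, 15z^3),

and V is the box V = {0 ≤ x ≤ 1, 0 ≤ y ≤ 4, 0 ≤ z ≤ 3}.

By the divergence theorem,

    ∯_{∂V} F · n dS = ∭_V (∇ · F) dV.

Compute the divergence:
    ∇ · F = ∂F_x/∂x + ∂F_y/∂y + ∂F_z/∂z = 45x^2 + 45y^2 + 45z^2.

V is a rectangular box, so dV = dx dy dz with 0 ≤ x ≤ 1, 0 ≤ y ≤ 4, 0 ≤ z ≤ 3.

Integrate (45x^2 + 45y^2 + 45z^2) over V as an iterated integral:

    ∭_V (∇·F) dV = ∫_0^{1} ∫_0^{4} ∫_0^{3} (45x^2 + 45y^2 + 45z^2) dz dy dx.

Inner (z from 0 to 3): 135x^2 + 135y^2 + 405.
Middle (y from 0 to 4): 540x^2 + 4500.
Outer (x from 0 to 1): 4680.

Therefore ∯_{∂V} F · n dS = 4680.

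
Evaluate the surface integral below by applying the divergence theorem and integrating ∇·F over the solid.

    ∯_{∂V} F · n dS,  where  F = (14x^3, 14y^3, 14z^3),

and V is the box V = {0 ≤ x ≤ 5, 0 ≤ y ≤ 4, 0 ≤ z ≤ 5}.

By the divergence theorem,

    ∯_{∂V} F · n dS = ∭_V (∇ · F) dV.

Compute the divergence:
    ∇ · F = ∂F_x/∂x + ∂F_y/∂y + ∂F_z/∂z = 42x^2 + 42y^2 + 42z^2.

V is a rectangular box, so dV = dx dy dz with 0 ≤ x ≤ 5, 0 ≤ y ≤ 4, 0 ≤ z ≤ 5.

Integrate (42x^2 + 42y^2 + 42z^2) over V as an iterated integral:

    ∭_V (∇·F) dV = ∫_0^{5} ∫_0^{4} ∫_0^{5} (42x^2 + 42y^2 + 42z^2) dz dy dx.

Inner (z from 0 to 5): 210x^2 + 210y^2 + 1750.
Middle (y from 0 to 4): 840x^2 + 11480.
Outer (x from 0 to 5): 92400.

Therefore ∯_{∂V} F · n dS = 92400.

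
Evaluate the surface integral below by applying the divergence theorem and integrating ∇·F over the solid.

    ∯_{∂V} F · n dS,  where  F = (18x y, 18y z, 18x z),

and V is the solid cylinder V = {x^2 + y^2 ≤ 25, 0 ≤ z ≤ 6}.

By the divergence theorem,

    ∯_{∂V} F · n dS = ∭_V (∇ · F) dV.

Compute the divergence:
    ∇ · F = ∂F_x/∂x + ∂F_y/∂y + ∂F_z/∂z = 18y + 18z + 18x = 18x + 18y + 18z.

In cylindrical coordinates, x = r cos(θ), y = r sin(θ), z = z, dV = r dr dθ dz, with 0 ≤ r ≤ 5, 0 ≤ θ ≤ 2π, 0 ≤ z ≤ 6.

The integrand, after substitution and multiplying by the volume element, becomes (18sqrt(2)r sin(θ + π/4) + 18z) · r, so

    ∭_V (∇·F) dV = ∫_0^{2π} ∫_0^{5} ∫_0^{6} (18sqrt(2)r sin(θ + π/4) + 18z) · r dz dr dθ.

Inner (z from 0 to 6): 108r (sqrt(2)r sin(θ + π/4) + 3).
Middle (r from 0 to 5): 4500sqrt(2)sin(θ + π/4) + 4050.
Outer (θ from 0 to 2π): 8100π.

Therefore ∯_{∂V} F · n dS = 8100π.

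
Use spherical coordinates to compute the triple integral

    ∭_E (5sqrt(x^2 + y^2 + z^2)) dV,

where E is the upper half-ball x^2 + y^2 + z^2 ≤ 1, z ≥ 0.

In spherical coordinates, x = ρ sin(φ) cos(θ), y = ρ sin(φ) sin(θ), z = ρ cos(φ), and dV = ρ^2 sin(φ) dρ dφ dθ.

The integrand becomes 5ρ, so

    ∭_E (5sqrt(x^2 + y^2 + z^2)) dV = ∫_{0}^{2π} ∫_{0}^{π/2} ∫_{0}^{1} (5ρ) · ρ^2 sin(φ) dρ dφ dθ.

Inner (ρ): 5sin(φ)/4.
Middle (φ): 5/4.
Outer (θ): 5π/2.

Therefore the triple integral equals 5π/2.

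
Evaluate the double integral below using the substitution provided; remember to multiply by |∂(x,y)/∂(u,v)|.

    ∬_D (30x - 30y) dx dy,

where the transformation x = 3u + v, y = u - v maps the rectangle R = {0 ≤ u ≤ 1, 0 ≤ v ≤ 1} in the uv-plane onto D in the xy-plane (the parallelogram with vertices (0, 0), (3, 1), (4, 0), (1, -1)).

Compute the Jacobian determinant of (x, y) with respect to (u, v):

    ∂(x,y)/∂(u,v) = | 3  1 | = (3)(-1) - (1)(1) = -4.
                   | 1  -1 |

Its absolute value is |J| = 4 (the area scaling factor).

Substituting x = 3u + v, y = u - v into the integrand,

    30x - 30y → 60u + 60v,

so the integral becomes

    ∬_R (60u + 60v) · |J| du dv = ∫_0^1 ∫_0^1 (240u + 240v) dv du.

Inner (v): 240u + 120.
Outer (u): 240.

Therefore ∬_D (30x - 30y) dx dy = 240.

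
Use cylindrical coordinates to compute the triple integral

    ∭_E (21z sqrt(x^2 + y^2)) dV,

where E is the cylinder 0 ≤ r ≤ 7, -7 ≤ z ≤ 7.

In cylindrical coordinates, x = r cos(θ), y = r sin(θ), z = z, and dV = r dr dθ dz.

The integrand becomes 21r z, so

    ∭_E (21z sqrt(x^2 + y^2)) dV = ∫_{0}^{2π} ∫_{0}^{7} ∫_{-7}^{7} (21r z) · r dz dr dθ.

Inner (z): 0.
Middle (r from 0 to 7): 0.
Outer (θ): 0.

Therefore the triple integral equals 0.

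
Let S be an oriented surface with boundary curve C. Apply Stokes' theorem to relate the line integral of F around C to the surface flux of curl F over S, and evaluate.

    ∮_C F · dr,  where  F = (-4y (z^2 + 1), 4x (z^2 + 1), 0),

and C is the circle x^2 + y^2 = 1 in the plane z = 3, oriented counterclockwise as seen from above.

Let S be the flat disk x^2 + y^2 ≤ 1 in the plane z = 3, with upward unit normal n̂ = ẑ. By Stokes' theorem,

    ∮_C F · dr = ∬_S (∇ × F) · n̂ dS = ∬_D (curl F)_z dA,

where D is the disk x^2 + y^2 ≤ 1.

Compute the curl of F = (-4y (z^2 + 1), 4x (z^2 + 1), 0):
    (∇ × F)_x = ∂F_z/∂y - ∂F_y/∂z = -8x z,
    (∇ × F)_y = ∂F_x/∂z - ∂F_z/∂x = -8y z,
    (∇ × F)_z = ∂F_y/∂x - ∂F_x/∂y = 8z^2 + 8.

On z = 3, (curl F)_z = 80.

Convert to polar (x = r cos θ, y = r sin θ, dA = r dr dθ); the integrand becomes 80, so

    ∬_D (curl F)_z dA = ∫_0^{2π} ∫_0^{1} (80) · r dr dθ.

Inner (r from 0 to 1): 40.
Outer (θ from 0 to 2π): 80π.

Therefore ∮_C F · dr = 80π.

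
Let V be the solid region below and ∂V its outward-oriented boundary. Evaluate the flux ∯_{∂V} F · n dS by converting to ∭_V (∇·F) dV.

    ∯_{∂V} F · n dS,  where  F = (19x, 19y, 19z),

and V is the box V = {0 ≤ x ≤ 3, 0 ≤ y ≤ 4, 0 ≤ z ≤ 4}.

By the divergence theorem,

    ∯_{∂V} F · n dS = ∭_V (∇ · F) dV.

Compute the divergence:
    ∇ · F = ∂F_x/∂x + ∂F_y/∂y + ∂F_z/∂z = 19 + 19 + 19 = 57.

V is a rectangular box, so dV = dx dy dz with 0 ≤ x ≤ 3, 0 ≤ y ≤ 4, 0 ≤ z ≤ 4.

Integrate (57) over V as an iterated integral:

    ∭_V (∇·F) dV = ∫_0^{3} ∫_0^{4} ∫_0^{4} (57) dz dy dx.

Inner (z from 0 to 4): 228.
Middle (y from 0 to 4): 912.
Outer (x from 0 to 3): 2736.

Therefore ∯_{∂V} F · n dS = 2736.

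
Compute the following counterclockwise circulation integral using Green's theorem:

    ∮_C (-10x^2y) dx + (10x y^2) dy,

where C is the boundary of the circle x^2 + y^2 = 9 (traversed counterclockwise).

Green's theorem converts the closed line integral into a double integral over the enclosed region D:

    ∮_C P dx + Q dy = ∬_D (∂Q/∂x - ∂P/∂y) dA.

Here P = -10x^2y, Q = 10x y^2, so

    ∂Q/∂x = 10y^2,    ∂P/∂y = -10x^2,
    ∂Q/∂x - ∂P/∂y = 10x^2 + 10y^2.

D is the region x^2 + y^2 ≤ 9. Evaluating the double integral:

In polar coordinates (x = r cos θ, y = r sin θ, dA = r dr dθ) the integrand becomes 10r^2, so

    ∬_D (10x^2 + 10y^2) dA = ∫_0^{2π} ∫_0^{3} (10r^2) · r dr dθ.

Inner (r from 0 to 3): 405/2.
Outer (θ from 0 to 2π): 405π.

Therefore ∮_C P dx + Q dy = 405π.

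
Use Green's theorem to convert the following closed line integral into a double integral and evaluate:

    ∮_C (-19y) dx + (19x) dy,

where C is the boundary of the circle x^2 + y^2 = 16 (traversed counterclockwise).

Green's theorem converts the closed line integral into a double integral over the enclosed region D:

    ∮_C P dx + Q dy = ∬_D (∂Q/∂x - ∂P/∂y) dA.

Here P = -19y, Q = 19x, so

    ∂Q/∂x = 19,    ∂P/∂y = -19,
    ∂Q/∂x - ∂P/∂y = 38.

D is the region x^2 + y^2 ≤ 16. Evaluating the double integral:

In polar coordinates (x = r cos θ, y = r sin θ, dA = r dr dθ) the integrand becomes 38, so

    ∬_D (38) dA = ∫_0^{2π} ∫_0^{4} (38) · r dr dθ.

Inner (r from 0 to 4): 304.
Outer (θ from 0 to 2π): 608π.

Therefore ∮_C P dx + Q dy = 608π.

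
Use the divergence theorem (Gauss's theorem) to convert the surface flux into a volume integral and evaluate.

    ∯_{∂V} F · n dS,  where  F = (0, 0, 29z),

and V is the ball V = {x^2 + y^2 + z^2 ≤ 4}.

By the divergence theorem,

    ∯_{∂V} F · n dS = ∭_V (∇ · F) dV.

Compute the divergence:
    ∇ · F = ∂F_x/∂x + ∂F_y/∂y + ∂F_z/∂z = 0 + 0 + 29 = 29.

In spherical coordinates, x = ρ sin(φ) cos(θ), y = ρ sin(φ) sin(θ), z = ρ cos(φ), dV = ρ^2 sin(φ) dρ dφ dθ, with 0 ≤ ρ ≤ 2, 0 ≤ φ ≤ π, 0 ≤ θ ≤ 2π.

The integrand, after substitution and multiplying by the volume element, becomes (29) · ρ^2 sin(φ), so

    ∭_V (∇·F) dV = ∫_0^{2π} ∫_0^{π} ∫_0^{2} (29) · ρ^2 sin(φ) dρ dφ dθ.

Inner (ρ from 0 to 2): 232sin(φ)/3.
Middle (φ from 0 to π): 464/3.
Outer (θ from 0 to 2π): 928π/3.

Therefore ∯_{∂V} F · n dS = 928π/3.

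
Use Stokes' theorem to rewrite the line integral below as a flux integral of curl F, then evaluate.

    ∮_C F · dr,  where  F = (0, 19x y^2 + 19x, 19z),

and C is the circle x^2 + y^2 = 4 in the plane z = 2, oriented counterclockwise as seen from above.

Let S be the flat disk x^2 + y^2 ≤ 4 in the plane z = 2, with upward unit normal n̂ = ẑ. By Stokes' theorem,

    ∮_C F · dr = ∬_S (∇ × F) · n̂ dS = ∬_D (curl F)_z dA,

where D is the disk x^2 + y^2 ≤ 4.

Compute the curl of F = (0, 19x y^2 + 19x, 19z):
    (∇ × F)_x = ∂F_z/∂y - ∂F_y/∂z = 0,
    (∇ × F)_y = ∂F_x/∂z - ∂F_z/∂x = 0,
    (∇ × F)_z = ∂F_y/∂x - ∂F_x/∂y = 19y^2 + 19.

On z = 2, (curl F)_z = 19y^2 + 19.

Convert to polar (x = r cos θ, y = r sin θ, dA = r dr dθ); the integrand becomes 19r^2sin(θ)^2 + 19, so

    ∬_D (curl F)_z dA = ∫_0^{2π} ∫_0^{2} (19r^2sin(θ)^2 + 19) · r dr dθ.

Inner (r from 0 to 2): 76 - 38cos(2θ).
Outer (θ from 0 to 2π): 152π.

Therefore ∮_C F · dr = 152π.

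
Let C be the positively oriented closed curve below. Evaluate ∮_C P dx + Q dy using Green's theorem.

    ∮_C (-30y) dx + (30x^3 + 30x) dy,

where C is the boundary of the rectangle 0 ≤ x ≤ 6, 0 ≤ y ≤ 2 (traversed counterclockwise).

Green's theorem converts the closed line integral into a double integral over the enclosed region D:

    ∮_C P dx + Q dy = ∬_D (∂Q/∂x - ∂P/∂y) dA.

Here P = -30y, Q = 30x^3 + 30x, so

    ∂Q/∂x = 90x^2 + 30,    ∂P/∂y = -30,
    ∂Q/∂x - ∂P/∂y = 90x^2 + 60.

D is the region 0 ≤ x ≤ 6, 0 ≤ y ≤ 2. Evaluating the double integral:

    ∬_D (90x^2 + 60) dA = ∫_0^{6} ∫_0^{2} (90x^2 + 60) dy dx.

Inner (y from 0 to 2): 180x^2 + 120.
Outer (x from 0 to 6): 13680.

Therefore ∮_C P dx + Q dy = 13680.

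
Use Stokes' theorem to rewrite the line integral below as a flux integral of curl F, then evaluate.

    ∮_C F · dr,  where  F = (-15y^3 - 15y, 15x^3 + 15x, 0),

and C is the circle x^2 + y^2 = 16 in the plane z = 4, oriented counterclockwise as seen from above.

Let S be the flat disk x^2 + y^2 ≤ 16 in the plane z = 4, with upward unit normal n̂ = ẑ. By Stokes' theorem,

    ∮_C F · dr = ∬_S (∇ × F) · n̂ dS = ∬_D (curl F)_z dA,

where D is the disk x^2 + y^2 ≤ 16.

Compute the curl of F = (-15y^3 - 15y, 15x^3 + 15x, 0):
    (∇ × F)_x = ∂F_z/∂y - ∂F_y/∂z = 0,
    (∇ × F)_y = ∂F_x/∂z - ∂F_z/∂x = 0,
    (∇ × F)_z = ∂F_y/∂x - ∂F_x/∂y = 45x^2 + 45y^2 + 30.

On z = 4, (curl F)_z = 45x^2 + 45y^2 + 30.

Convert to polar (x = r cos θ, y = r sin θ, dA = r dr dθ); the integrand becomes 45r^2 + 30, so

    ∬_D (curl F)_z dA = ∫_0^{2π} ∫_0^{4} (45r^2 + 30) · r dr dθ.

Inner (r from 0 to 4): 3120.
Outer (θ from 0 to 2π): 6240π.

Therefore ∮_C F · dr = 6240π.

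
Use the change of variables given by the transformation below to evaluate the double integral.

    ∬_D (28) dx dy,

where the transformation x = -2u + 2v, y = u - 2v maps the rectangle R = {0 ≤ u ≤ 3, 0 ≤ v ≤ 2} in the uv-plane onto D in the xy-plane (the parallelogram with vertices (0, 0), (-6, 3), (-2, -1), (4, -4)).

Compute the Jacobian determinant of (x, y) with respect to (u, v):

    ∂(x,y)/∂(u,v) = | -2  2 | = (-2)(-2) - (2)(1) = 2.
                   | 1  -2 |

Its absolute value is |J| = 2 (the area scaling factor).

Substituting x = -2u + 2v, y = u - 2v into the integrand,

    28 → 28,

so the integral becomes

    ∬_R (28) · |J| du dv = ∫_0^3 ∫_0^2 (56) dv du.

Inner (v): 112.
Outer (u): 336.

Therefore ∬_D (28) dx dy = 336.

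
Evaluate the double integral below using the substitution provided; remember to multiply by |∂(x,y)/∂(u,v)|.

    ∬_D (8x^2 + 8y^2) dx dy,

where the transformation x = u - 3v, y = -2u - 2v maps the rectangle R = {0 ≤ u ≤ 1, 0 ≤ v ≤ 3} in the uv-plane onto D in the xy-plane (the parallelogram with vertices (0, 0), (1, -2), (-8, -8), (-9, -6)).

Compute the Jacobian determinant of (x, y) with respect to (u, v):

    ∂(x,y)/∂(u,v) = | 1  -3 | = (1)(-2) - (-3)(-2) = -8.
                   | -2  -2 |

Its absolute value is |J| = 8 (the area scaling factor).

Substituting x = u - 3v, y = -2u - 2v into the integrand,

    8x^2 + 8y^2 → 40u^2 + 16u v + 104v^2,

so the integral becomes

    ∬_R (40u^2 + 16u v + 104v^2) · |J| du dv = ∫_0^1 ∫_0^3 (320u^2 + 128u v + 832v^2) dv du.

Inner (v): 960u^2 + 576u + 7488.
Outer (u): 8096.

Therefore ∬_D (8x^2 + 8y^2) dx dy = 8096.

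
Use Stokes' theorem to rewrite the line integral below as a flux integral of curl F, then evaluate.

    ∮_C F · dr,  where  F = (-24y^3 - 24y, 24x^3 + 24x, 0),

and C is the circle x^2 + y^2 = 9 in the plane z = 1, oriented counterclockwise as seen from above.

Let S be the flat disk x^2 + y^2 ≤ 9 in the plane z = 1, with upward unit normal n̂ = ẑ. By Stokes' theorem,

    ∮_C F · dr = ∬_S (∇ × F) · n̂ dS = ∬_D (curl F)_z dA,

where D is the disk x^2 + y^2 ≤ 9.

Compute the curl of F = (-24y^3 - 24y, 24x^3 + 24x, 0):
    (∇ × F)_x = ∂F_z/∂y - ∂F_y/∂z = 0,
    (∇ × F)_y = ∂F_x/∂z - ∂F_z/∂x = 0,
    (∇ × F)_z = ∂F_y/∂x - ∂F_x/∂y = 72x^2 + 72y^2 + 48.

On z = 1, (curl F)_z = 72x^2 + 72y^2 + 48.

Convert to polar (x = r cos θ, y = r sin θ, dA = r dr dθ); the integrand becomes 72r^2 + 48, so

    ∬_D (curl F)_z dA = ∫_0^{2π} ∫_0^{3} (72r^2 + 48) · r dr dθ.

Inner (r from 0 to 3): 1674.
Outer (θ from 0 to 2π): 3348π.

Therefore ∮_C F · dr = 3348π.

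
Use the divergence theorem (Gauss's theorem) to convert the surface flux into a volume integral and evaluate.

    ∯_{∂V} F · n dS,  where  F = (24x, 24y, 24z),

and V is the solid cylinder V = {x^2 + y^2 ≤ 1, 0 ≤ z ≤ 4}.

By the divergence theorem,

    ∯_{∂V} F · n dS = ∭_V (∇ · F) dV.

Compute the divergence:
    ∇ · F = ∂F_x/∂x + ∂F_y/∂y + ∂F_z/∂z = 24 + 24 + 24 = 72.

In cylindrical coordinates, x = r cos(θ), y = r sin(θ), z = z, dV = r dr dθ dz, with 0 ≤ r ≤ 1, 0 ≤ θ ≤ 2π, 0 ≤ z ≤ 4.

The integrand, after substitution and multiplying by the volume element, becomes (72) · r, so

    ∭_V (∇·F) dV = ∫_0^{2π} ∫_0^{1} ∫_0^{4} (72) · r dz dr dθ.

Inner (z from 0 to 4): 288r.
Middle (r from 0 to 1): 144.
Outer (θ from 0 to 2π): 288π.

Therefore ∯_{∂V} F · n dS = 288π.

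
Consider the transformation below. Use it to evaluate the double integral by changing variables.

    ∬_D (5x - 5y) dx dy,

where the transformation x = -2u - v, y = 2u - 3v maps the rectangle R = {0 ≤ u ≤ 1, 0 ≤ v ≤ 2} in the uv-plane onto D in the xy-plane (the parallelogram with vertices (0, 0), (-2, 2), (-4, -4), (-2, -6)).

Compute the Jacobian determinant of (x, y) with respect to (u, v):

    ∂(x,y)/∂(u,v) = | -2  -1 | = (-2)(-3) - (-1)(2) = 8.
                   | 2  -3 |

Its absolute value is |J| = 8 (the area scaling factor).

Substituting x = -2u - v, y = 2u - 3v into the integrand,

    5x - 5y → -20u + 10v,

so the integral becomes

    ∬_R (-20u + 10v) · |J| du dv = ∫_0^1 ∫_0^2 (-160u + 80v) dv du.

Inner (v): 160 - 320u.
Outer (u): 0.

Therefore ∬_D (5x - 5y) dx dy = 0.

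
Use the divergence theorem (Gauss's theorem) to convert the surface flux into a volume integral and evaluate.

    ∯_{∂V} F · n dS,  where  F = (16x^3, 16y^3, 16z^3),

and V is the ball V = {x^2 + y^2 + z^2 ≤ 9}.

By the divergence theorem,

    ∯_{∂V} F · n dS = ∭_V (∇ · F) dV.

Compute the divergence:
    ∇ · F = ∂F_x/∂x + ∂F_y/∂y + ∂F_z/∂z = 48x^2 + 48y^2 + 48z^2.

In spherical coordinates, x = ρ sin(φ) cos(θ), y = ρ sin(φ) sin(θ), z = ρ cos(φ), dV = ρ^2 sin(φ) dρ dφ dθ, with 0 ≤ ρ ≤ 3, 0 ≤ φ ≤ π, 0 ≤ θ ≤ 2π.

The integrand, after substitution and multiplying by the volume element, becomes (48ρ^2) · ρ^2 sin(φ), so

    ∭_V (∇·F) dV = ∫_0^{2π} ∫_0^{π} ∫_0^{3} (48ρ^2) · ρ^2 sin(φ) dρ dφ dθ.

Inner (ρ from 0 to 3): 11664sin(φ)/5.
Middle (φ from 0 to π): 23328/5.
Outer (θ from 0 to 2π): 46656π/5.

Therefore ∯_{∂V} F · n dS = 46656π/5.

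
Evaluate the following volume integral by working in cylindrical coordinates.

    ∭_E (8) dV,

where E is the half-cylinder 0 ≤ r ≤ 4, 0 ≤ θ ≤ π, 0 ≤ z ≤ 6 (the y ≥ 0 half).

In cylindrical coordinates, x = r cos(θ), y = r sin(θ), z = z, and dV = r dr dθ dz.

The integrand becomes 8, so

    ∭_E (8) dV = ∫_{0}^{π} ∫_{0}^{4} ∫_{0}^{6} (8) · r dz dr dθ.

Inner (z): 48r.
Middle (r from 0 to 4): 384.
Outer (θ): 384π.

Therefore the triple integral equals 384π.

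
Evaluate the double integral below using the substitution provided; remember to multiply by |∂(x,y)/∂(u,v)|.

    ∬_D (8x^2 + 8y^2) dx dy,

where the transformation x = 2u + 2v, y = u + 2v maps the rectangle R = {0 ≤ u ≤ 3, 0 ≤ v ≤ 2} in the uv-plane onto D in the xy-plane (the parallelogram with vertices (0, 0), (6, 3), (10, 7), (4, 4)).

Compute the Jacobian determinant of (x, y) with respect to (u, v):

    ∂(x,y)/∂(u,v) = | 2  2 | = (2)(2) - (2)(1) = 2.
                   | 1  2 |

Its absolute value is |J| = 2 (the area scaling factor).

Substituting x = 2u + 2v, y = u + 2v into the integrand,

    8x^2 + 8y^2 → 40u^2 + 96u v + 64v^2,

so the integral becomes

    ∬_R (40u^2 + 96u v + 64v^2) · |J| du dv = ∫_0^3 ∫_0^2 (80u^2 + 192u v + 128v^2) dv du.

Inner (v): 160u^2 + 384u + 1024/3.
Outer (u): 4192.

Therefore ∬_D (8x^2 + 8y^2) dx dy = 4192.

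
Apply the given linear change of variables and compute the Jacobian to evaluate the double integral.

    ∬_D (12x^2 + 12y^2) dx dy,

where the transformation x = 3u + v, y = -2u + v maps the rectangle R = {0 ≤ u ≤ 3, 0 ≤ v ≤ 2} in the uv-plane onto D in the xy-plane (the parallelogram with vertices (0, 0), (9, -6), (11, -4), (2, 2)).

Compute the Jacobian determinant of (x, y) with respect to (u, v):

    ∂(x,y)/∂(u,v) = | 3  1 | = (3)(1) - (1)(-2) = 5.
                   | -2  1 |

Its absolute value is |J| = 5 (the area scaling factor).

Substituting x = 3u + v, y = -2u + v into the integrand,

    12x^2 + 12y^2 → 156u^2 + 24u v + 24v^2,

so the integral becomes

    ∬_R (156u^2 + 24u v + 24v^2) · |J| du dv = ∫_0^3 ∫_0^2 (780u^2 + 120u v + 120v^2) dv du.

Inner (v): 1560u^2 + 240u + 320.
Outer (u): 16080.

Therefore ∬_D (12x^2 + 12y^2) dx dy = 16080.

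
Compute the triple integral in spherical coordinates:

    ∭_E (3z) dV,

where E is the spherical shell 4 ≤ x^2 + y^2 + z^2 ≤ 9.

In spherical coordinates, x = ρ sin(φ) cos(θ), y = ρ sin(φ) sin(θ), z = ρ cos(φ), and dV = ρ^2 sin(φ) dρ dφ dθ.

The integrand becomes 3ρ cos(φ), so

    ∭_E (3z) dV = ∫_{0}^{2π} ∫_{0}^{π} ∫_{2}^{3} (3ρ cos(φ)) · ρ^2 sin(φ) dρ dφ dθ.

Inner (ρ): 195sin(2φ)/8.
Middle (φ): 0.
Outer (θ): 0.

Therefore the triple integral equals 0.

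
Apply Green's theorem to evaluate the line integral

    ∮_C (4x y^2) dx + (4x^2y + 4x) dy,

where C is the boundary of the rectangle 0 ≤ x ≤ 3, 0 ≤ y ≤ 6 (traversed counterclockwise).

Green's theorem converts the closed line integral into a double integral over the enclosed region D:

    ∮_C P dx + Q dy = ∬_D (∂Q/∂x - ∂P/∂y) dA.

Here P = 4x y^2, Q = 4x^2y + 4x, so

    ∂Q/∂x = 8x y + 4,    ∂P/∂y = 8x y,
    ∂Q/∂x - ∂P/∂y = 4.

D is the region 0 ≤ x ≤ 3, 0 ≤ y ≤ 6. Evaluating the double integral:

    ∬_D (4) dA = ∫_0^{3} ∫_0^{6} (4) dy dx.

Inner (y from 0 to 6): 24.
Outer (x from 0 to 3): 72.

Therefore ∮_C P dx + Q dy = 72.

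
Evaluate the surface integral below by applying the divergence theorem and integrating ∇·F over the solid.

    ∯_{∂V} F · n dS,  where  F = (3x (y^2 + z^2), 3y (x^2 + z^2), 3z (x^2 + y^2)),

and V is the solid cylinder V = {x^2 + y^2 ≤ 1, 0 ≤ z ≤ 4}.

By the divergence theorem,

    ∯_{∂V} F · n dS = ∭_V (∇ · F) dV.

Compute the divergence:
    ∇ · F = ∂F_x/∂x + ∂F_y/∂y + ∂F_z/∂z = 3y^2 + 3z^2 + 3x^2 + 3z^2 + 3x^2 + 3y^2 = 6x^2 + 6y^2 + 6z^2.

In cylindrical coordinates, x = r cos(θ), y = r sin(θ), z = z, dV = r dr dθ dz, with 0 ≤ r ≤ 1, 0 ≤ θ ≤ 2π, 0 ≤ z ≤ 4.

The integrand, after substitution and multiplying by the volume element, becomes (6r^2 + 6z^2) · r, so

    ∭_V (∇·F) dV = ∫_0^{2π} ∫_0^{1} ∫_0^{4} (6r^2 + 6z^2) · r dz dr dθ.

Inner (z from 0 to 4): 24r^3 + 128r.
Middle (r from 0 to 1): 70.
Outer (θ from 0 to 2π): 140π.

Therefore ∯_{∂V} F · n dS = 140π.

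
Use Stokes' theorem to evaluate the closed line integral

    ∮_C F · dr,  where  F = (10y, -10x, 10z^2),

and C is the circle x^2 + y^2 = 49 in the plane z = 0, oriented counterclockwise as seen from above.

Let S be the flat disk x^2 + y^2 ≤ 49 in the plane z = 0, with upward unit normal n̂ = ẑ. By Stokes' theorem,

    ∮_C F · dr = ∬_S (∇ × F) · n̂ dS = ∬_D (curl F)_z dA,

where D is the disk x^2 + y^2 ≤ 49.

Compute the curl of F = (10y, -10x, 10z^2):
    (∇ × F)_x = ∂F_z/∂y - ∂F_y/∂z = 0,
    (∇ × F)_y = ∂F_x/∂z - ∂F_z/∂x = 0,
    (∇ × F)_z = ∂F_y/∂x - ∂F_x/∂y = -20.

On z = 0, (curl F)_z = -20.

Convert to polar (x = r cos θ, y = r sin θ, dA = r dr dθ); the integrand becomes -20, so

    ∬_D (curl F)_z dA = ∫_0^{2π} ∫_0^{7} (-20) · r dr dθ.

Inner (r from 0 to 7): -490.
Outer (θ from 0 to 2π): -980π.

Therefore ∮_C F · dr = -980π.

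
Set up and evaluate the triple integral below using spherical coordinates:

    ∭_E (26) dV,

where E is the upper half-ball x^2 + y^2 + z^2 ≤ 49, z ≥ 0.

In spherical coordinates, x = ρ sin(φ) cos(θ), y = ρ sin(φ) sin(θ), z = ρ cos(φ), and dV = ρ^2 sin(φ) dρ dφ dθ.

The integrand becomes 26, so

    ∭_E (26) dV = ∫_{0}^{2π} ∫_{0}^{π/2} ∫_{0}^{7} (26) · ρ^2 sin(φ) dρ dφ dθ.

Inner (ρ): 8918sin(φ)/3.
Middle (φ): 8918/3.
Outer (θ): 17836π/3.

Therefore the triple integral equals 17836π/3.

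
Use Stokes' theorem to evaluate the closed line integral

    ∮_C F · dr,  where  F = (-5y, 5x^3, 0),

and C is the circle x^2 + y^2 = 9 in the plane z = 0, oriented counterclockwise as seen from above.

Let S be the flat disk x^2 + y^2 ≤ 9 in the plane z = 0, with upward unit normal n̂ = ẑ. By Stokes' theorem,

    ∮_C F · dr = ∬_S (∇ × F) · n̂ dS = ∬_D (curl F)_z dA,

where D is the disk x^2 + y^2 ≤ 9.

Compute the curl of F = (-5y, 5x^3, 0):
    (∇ × F)_x = ∂F_z/∂y - ∂F_y/∂z = 0,
    (∇ × F)_y = ∂F_x/∂z - ∂F_z/∂x = 0,
    (∇ × F)_z = ∂F_y/∂x - ∂F_x/∂y = 15x^2 + 5.

On z = 0, (curl F)_z = 15x^2 + 5.

Convert to polar (x = r cos θ, y = r sin θ, dA = r dr dθ); the integrand becomes 15r^2cos(θ)^2 + 5, so

    ∬_D (curl F)_z dA = ∫_0^{2π} ∫_0^{3} (15r^2cos(θ)^2 + 5) · r dr dθ.

Inner (r from 0 to 3): 1215cos(θ)^2/4 + 45/2.
Outer (θ from 0 to 2π): 1395π/4.

Therefore ∮_C F · dr = 1395π/4.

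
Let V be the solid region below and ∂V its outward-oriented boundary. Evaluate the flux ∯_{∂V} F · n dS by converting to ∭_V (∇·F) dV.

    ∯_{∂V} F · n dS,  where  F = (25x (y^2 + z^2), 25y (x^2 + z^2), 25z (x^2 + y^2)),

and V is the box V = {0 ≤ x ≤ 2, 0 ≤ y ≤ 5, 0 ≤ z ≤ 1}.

By the divergence theorem,

    ∯_{∂V} F · n dS = ∭_V (∇ · F) dV.

Compute the divergence:
    ∇ · F = ∂F_x/∂x + ∂F_y/∂y + ∂F_z/∂z = 25y^2 + 25z^2 + 25x^2 + 25z^2 + 25x^2 + 25y^2 = 50x^2 + 50y^2 + 50z^2.

V is a rectangular box, so dV = dx dy dz with 0 ≤ x ≤ 2, 0 ≤ y ≤ 5, 0 ≤ z ≤ 1.

Integrate (50x^2 + 50y^2 + 50z^2) over V as an iterated integral:

    ∭_V (∇·F) dV = ∫_0^{2} ∫_0^{5} ∫_0^{1} (50x^2 + 50y^2 + 50z^2) dz dy dx.

Inner (z from 0 to 1): 50x^2 + 50y^2 + 50/3.
Middle (y from 0 to 5): 250x^2 + 6500/3.
Outer (x from 0 to 2): 5000.

Therefore ∯_{∂V} F · n dS = 5000.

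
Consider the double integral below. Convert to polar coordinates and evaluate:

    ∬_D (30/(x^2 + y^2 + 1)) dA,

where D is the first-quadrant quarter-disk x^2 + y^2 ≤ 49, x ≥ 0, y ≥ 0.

The region D is 0 ≤ r ≤ 7, 0 ≤ θ ≤ π/2 in polar coordinates, where x = r cos(θ), y = r sin(θ), and dA = r dr dθ.

Under the substitution, the integrand becomes 30/(r^2 + 1), so

    ∬_D (30/(x^2 + y^2 + 1)) dA = ∫_{0}^{π/2} ∫_{0}^{7} (30/(r^2 + 1)) · r dr dθ.

Inner integral (in r): ∫_{0}^{7} (30/(r^2 + 1)) · r dr = log(30517578125000000000000000).

Outer integral (in θ): ∫_{0}^{π/2} (log(30517578125000000000000000)) dθ = log(30517578125000000000000000^(π/2)).

Therefore ∬_D (30/(x^2 + y^2 + 1)) dA = log(30517578125000000000000000^(π/2)).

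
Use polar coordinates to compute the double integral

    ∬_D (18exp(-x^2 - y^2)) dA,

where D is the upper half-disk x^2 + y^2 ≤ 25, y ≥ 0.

The region D is 0 ≤ r ≤ 5, 0 ≤ θ ≤ π in polar coordinates, where x = r cos(θ), y = r sin(θ), and dA = r dr dθ.

Under the substitution, the integrand becomes 18exp(-r^2), so

    ∬_D (18exp(-x^2 - y^2)) dA = ∫_{0}^{π} ∫_{0}^{5} (18exp(-r^2)) · r dr dθ.

Inner integral (in r): ∫_{0}^{5} (18exp(-r^2)) · r dr = 9 - 9exp(-25).

Outer integral (in θ): ∫_{0}^{π} (9 - 9exp(-25)) dθ = -9π exp(-25) + 9π.

Therefore ∬_D (18exp(-x^2 - y^2)) dA = -9π exp(-25) + 9π.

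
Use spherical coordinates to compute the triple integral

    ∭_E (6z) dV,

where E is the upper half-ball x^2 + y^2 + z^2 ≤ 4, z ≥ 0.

In spherical coordinates, x = ρ sin(φ) cos(θ), y = ρ sin(φ) sin(θ), z = ρ cos(φ), and dV = ρ^2 sin(φ) dρ dφ dθ.

The integrand becomes 6ρ cos(φ), so

    ∭_E (6z) dV = ∫_{0}^{2π} ∫_{0}^{π/2} ∫_{0}^{2} (6ρ cos(φ)) · ρ^2 sin(φ) dρ dφ dθ.

Inner (ρ): 12sin(2φ).
Middle (φ): 12.
Outer (θ): 24π.

Therefore the triple integral equals 24π.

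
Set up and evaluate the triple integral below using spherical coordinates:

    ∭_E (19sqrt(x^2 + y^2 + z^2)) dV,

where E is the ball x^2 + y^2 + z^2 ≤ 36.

In spherical coordinates, x = ρ sin(φ) cos(θ), y = ρ sin(φ) sin(θ), z = ρ cos(φ), and dV = ρ^2 sin(φ) dρ dφ dθ.

The integrand becomes 19ρ, so

    ∭_E (19sqrt(x^2 + y^2 + z^2)) dV = ∫_{0}^{2π} ∫_{0}^{π} ∫_{0}^{6} (19ρ) · ρ^2 sin(φ) dρ dφ dθ.

Inner (ρ): 6156sin(φ).
Middle (φ): 12312.
Outer (θ): 24624π.

Therefore the triple integral equals 24624π.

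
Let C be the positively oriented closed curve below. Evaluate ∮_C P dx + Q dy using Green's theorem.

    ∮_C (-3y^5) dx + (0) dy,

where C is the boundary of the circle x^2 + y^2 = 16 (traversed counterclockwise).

Green's theorem converts the closed line integral into a double integral over the enclosed region D:

    ∮_C P dx + Q dy = ∬_D (∂Q/∂x - ∂P/∂y) dA.

Here P = -3y^5, Q = 0, so

    ∂Q/∂x = 0,    ∂P/∂y = -15y^4,
    ∂Q/∂x - ∂P/∂y = 15y^4.

D is the region x^2 + y^2 ≤ 16. Evaluating the double integral:

In polar coordinates (x = r cos θ, y = r sin θ, dA = r dr dθ) the integrand becomes 15r^4sin(θ)^4, so

    ∬_D (15y^4) dA = ∫_0^{2π} ∫_0^{4} (15r^4sin(θ)^4) · r dr dθ.

Inner (r from 0 to 4): 10240sin(θ)^4.
Outer (θ from 0 to 2π): 7680π.

Therefore ∮_C P dx + Q dy = 7680π.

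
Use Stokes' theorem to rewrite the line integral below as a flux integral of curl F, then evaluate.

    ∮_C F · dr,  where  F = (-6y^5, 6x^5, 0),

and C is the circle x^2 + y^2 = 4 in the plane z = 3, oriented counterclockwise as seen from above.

Let S be the flat disk x^2 + y^2 ≤ 4 in the plane z = 3, with upward unit normal n̂ = ẑ. By Stokes' theorem,

    ∮_C F · dr = ∬_S (∇ × F) · n̂ dS = ∬_D (curl F)_z dA,

where D is the disk x^2 + y^2 ≤ 4.

Compute the curl of F = (-6y^5, 6x^5, 0):
    (∇ × F)_x = ∂F_z/∂y - ∂F_y/∂z = 0,
    (∇ × F)_y = ∂F_x/∂z - ∂F_z/∂x = 0,
    (∇ × F)_z = ∂F_y/∂x - ∂F_x/∂y = 30x^4 + 30y^4.

On z = 3, (curl F)_z = 30x^4 + 30y^4.

Convert to polar (x = r cos θ, y = r sin θ, dA = r dr dθ); the integrand becomes 30r^4(sin(θ)^4 + cos(θ)^4), so

    ∬_D (curl F)_z dA = ∫_0^{2π} ∫_0^{2} (30r^4(sin(θ)^4 + cos(θ)^4)) · r dr dθ.

Inner (r from 0 to 2): 320sin(θ)^4 + 320cos(θ)^4.
Outer (θ from 0 to 2π): 480π.

Therefore ∮_C F · dr = 480π.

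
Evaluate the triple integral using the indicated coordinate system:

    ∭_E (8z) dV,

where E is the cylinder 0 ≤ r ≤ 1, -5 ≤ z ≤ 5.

In cylindrical coordinates, x = r cos(θ), y = r sin(θ), z = z, and dV = r dr dθ dz.

The integrand becomes 8z, so

    ∭_E (8z) dV = ∫_{0}^{2π} ∫_{0}^{1} ∫_{-5}^{5} (8z) · r dz dr dθ.

Inner (z): 0.
Middle (r from 0 to 1): 0.
Outer (θ): 0.

Therefore the triple integral equals 0.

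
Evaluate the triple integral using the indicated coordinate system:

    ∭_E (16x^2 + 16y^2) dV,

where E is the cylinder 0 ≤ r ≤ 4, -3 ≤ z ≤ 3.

In cylindrical coordinates, x = r cos(θ), y = r sin(θ), z = z, and dV = r dr dθ dz.

The integrand becomes 16r^2, so

    ∭_E (16x^2 + 16y^2) dV = ∫_{0}^{2π} ∫_{0}^{4} ∫_{-3}^{3} (16r^2) · r dz dr dθ.

Inner (z): 96r^3.
Middle (r from 0 to 4): 6144.
Outer (θ): 12288π.

Therefore the triple integral equals 12288π.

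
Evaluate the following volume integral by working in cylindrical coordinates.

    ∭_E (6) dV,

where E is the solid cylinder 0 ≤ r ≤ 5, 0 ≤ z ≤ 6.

In cylindrical coordinates, x = r cos(θ), y = r sin(θ), z = z, and dV = r dr dθ dz.

The integrand becomes 6, so

    ∭_E (6) dV = ∫_{0}^{2π} ∫_{0}^{5} ∫_{0}^{6} (6) · r dz dr dθ.

Inner (z): 36r.
Middle (r from 0 to 5): 450.
Outer (θ): 900π.

Therefore the triple integral equals 900π.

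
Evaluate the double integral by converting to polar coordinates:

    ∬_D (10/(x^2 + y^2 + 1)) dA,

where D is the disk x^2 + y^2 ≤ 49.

The region D is 0 ≤ r ≤ 7, 0 ≤ θ ≤ 2π in polar coordinates, where x = r cos(θ), y = r sin(θ), and dA = r dr dθ.

Under the substitution, the integrand becomes 10/(r^2 + 1), so

    ∬_D (10/(x^2 + y^2 + 1)) dA = ∫_{0}^{2π} ∫_{0}^{7} (10/(r^2 + 1)) · r dr dθ.

Inner integral (in r): ∫_{0}^{7} (10/(r^2 + 1)) · r dr = log(312500000).

Outer integral (in θ): ∫_{0}^{2π} (log(312500000)) dθ = 10π log(50).

Therefore ∬_D (10/(x^2 + y^2 + 1)) dA = 10π log(50).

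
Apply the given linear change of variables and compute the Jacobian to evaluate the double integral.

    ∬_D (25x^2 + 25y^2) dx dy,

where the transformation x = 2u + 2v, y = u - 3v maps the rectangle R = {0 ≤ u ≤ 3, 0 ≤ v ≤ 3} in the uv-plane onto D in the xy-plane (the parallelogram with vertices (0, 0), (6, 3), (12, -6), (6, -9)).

Compute the Jacobian determinant of (x, y) with respect to (u, v):

    ∂(x,y)/∂(u,v) = | 2  2 | = (2)(-3) - (2)(1) = -8.
                   | 1  -3 |

Its absolute value is |J| = 8 (the area scaling factor).

Substituting x = 2u + 2v, y = u - 3v into the integrand,

    25x^2 + 25y^2 → 125u^2 + 50u v + 325v^2,

so the integral becomes

    ∬_R (125u^2 + 50u v + 325v^2) · |J| du dv = ∫_0^3 ∫_0^3 (1000u^2 + 400u v + 2600v^2) dv du.

Inner (v): 3000u^2 + 1800u + 23400.
Outer (u): 105300.

Therefore ∬_D (25x^2 + 25y^2) dx dy = 105300.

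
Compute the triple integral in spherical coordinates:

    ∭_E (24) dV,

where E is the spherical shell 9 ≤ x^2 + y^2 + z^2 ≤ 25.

In spherical coordinates, x = ρ sin(φ) cos(θ), y = ρ sin(φ) sin(θ), z = ρ cos(φ), and dV = ρ^2 sin(φ) dρ dφ dθ.

The integrand becomes 24, so

    ∭_E (24) dV = ∫_{0}^{2π} ∫_{0}^{π} ∫_{3}^{5} (24) · ρ^2 sin(φ) dρ dφ dθ.

Inner (ρ): 784sin(φ).
Middle (φ): 1568.
Outer (θ): 3136π.

Therefore the triple integral equals 3136π.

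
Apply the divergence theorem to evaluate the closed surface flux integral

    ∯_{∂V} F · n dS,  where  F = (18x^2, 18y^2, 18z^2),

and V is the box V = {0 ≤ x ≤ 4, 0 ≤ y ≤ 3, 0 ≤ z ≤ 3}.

By the divergence theorem,

    ∯_{∂V} F · n dS = ∭_V (∇ · F) dV.

Compute the divergence:
    ∇ · F = ∂F_x/∂x + ∂F_y/∂y + ∂F_z/∂z = 36x + 36y + 36z.

V is a rectangular box, so dV = dx dy dz with 0 ≤ x ≤ 4, 0 ≤ y ≤ 3, 0 ≤ z ≤ 3.

Integrate (36x + 36y + 36z) over V as an iterated integral:

    ∭_V (∇·F) dV = ∫_0^{4} ∫_0^{3} ∫_0^{3} (36x + 36y + 36z) dz dy dx.

Inner (z from 0 to 3): 108x + 108y + 162.
Middle (y from 0 to 3): 324x + 972.
Outer (x from 0 to 4): 6480.

Therefore ∯_{∂V} F · n dS = 6480.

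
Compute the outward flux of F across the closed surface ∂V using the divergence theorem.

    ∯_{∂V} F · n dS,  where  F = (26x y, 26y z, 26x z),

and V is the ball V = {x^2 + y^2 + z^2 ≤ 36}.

By the divergence theorem,

    ∯_{∂V} F · n dS = ∭_V (∇ · F) dV.

Compute the divergence:
    ∇ · F = ∂F_x/∂x + ∂F_y/∂y + ∂F_z/∂z = 26y + 26z + 26x = 26x + 26y + 26z.

In spherical coordinates, x = ρ sin(φ) cos(θ), y = ρ sin(φ) sin(θ), z = ρ cos(φ), dV = ρ^2 sin(φ) dρ dφ dθ, with 0 ≤ ρ ≤ 6, 0 ≤ φ ≤ π, 0 ≤ θ ≤ 2π.

The integrand, after substitution and multiplying by the volume element, becomes (26ρ (sqrt(2)sin(φ)sin(θ + π/4) + cos(φ))) · ρ^2 sin(φ), so

    ∭_V (∇·F) dV = ∫_0^{2π} ∫_0^{π} ∫_0^{6} (26ρ (sqrt(2)sin(φ)sin(θ + π/4) + cos(φ))) · ρ^2 sin(φ) dρ dφ dθ.

Inner (ρ from 0 to 6): 8424(sqrt(2)sin(φ)sin(θ + π/4) + cos(φ))sin(φ).
Middle (φ from 0 to π): 4212sqrt(2)π sin(θ + π/4).
Outer (θ from 0 to 2π): 0.

Therefore ∯_{∂V} F · n dS = 0.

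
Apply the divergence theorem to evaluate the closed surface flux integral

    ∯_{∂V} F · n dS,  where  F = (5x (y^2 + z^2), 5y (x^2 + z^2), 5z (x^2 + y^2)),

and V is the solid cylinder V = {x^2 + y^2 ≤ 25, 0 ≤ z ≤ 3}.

By the divergence theorem,

    ∯_{∂V} F · n dS = ∭_V (∇ · F) dV.

Compute the divergence:
    ∇ · F = ∂F_x/∂x + ∂F_y/∂y + ∂F_z/∂z = 5y^2 + 5z^2 + 5x^2 + 5z^2 + 5x^2 + 5y^2 = 10x^2 + 10y^2 + 10z^2.

In cylindrical coordinates, x = r cos(θ), y = r sin(θ), z = z, dV = r dr dθ dz, with 0 ≤ r ≤ 5, 0 ≤ θ ≤ 2π, 0 ≤ z ≤ 3.

The integrand, after substitution and multiplying by the volume element, becomes (10r^2 + 10z^2) · r, so

    ∭_V (∇·F) dV = ∫_0^{2π} ∫_0^{5} ∫_0^{3} (10r^2 + 10z^2) · r dz dr dθ.

Inner (z from 0 to 3): 30r (r^2 + 3).
Middle (r from 0 to 5): 11625/2.
Outer (θ from 0 to 2π): 11625π.

Therefore ∯_{∂V} F · n dS = 11625π.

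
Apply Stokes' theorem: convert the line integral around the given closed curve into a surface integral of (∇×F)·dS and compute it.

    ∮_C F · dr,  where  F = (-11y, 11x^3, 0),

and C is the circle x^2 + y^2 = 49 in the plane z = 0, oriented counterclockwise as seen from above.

Let S be the flat disk x^2 + y^2 ≤ 49 in the plane z = 0, with upward unit normal n̂ = ẑ. By Stokes' theorem,

    ∮_C F · dr = ∬_S (∇ × F) · n̂ dS = ∬_D (curl F)_z dA,

where D is the disk x^2 + y^2 ≤ 49.

Compute the curl of F = (-11y, 11x^3, 0):
    (∇ × F)_x = ∂F_z/∂y - ∂F_y/∂z = 0,
    (∇ × F)_y = ∂F_x/∂z - ∂F_z/∂x = 0,
    (∇ × F)_z = ∂F_y/∂x - ∂F_x/∂y = 33x^2 + 11.

On z = 0, (curl F)_z = 33x^2 + 11.

Convert to polar (x = r cos θ, y = r sin θ, dA = r dr dθ); the integrand becomes 33r^2cos(θ)^2 + 11, so

    ∬_D (curl F)_z dA = ∫_0^{2π} ∫_0^{7} (33r^2cos(θ)^2 + 11) · r dr dθ.

Inner (r from 0 to 7): 79233cos(θ)^2/4 + 539/2.
Outer (θ from 0 to 2π): 81389π/4.

Therefore ∮_C F · dr = 81389π/4.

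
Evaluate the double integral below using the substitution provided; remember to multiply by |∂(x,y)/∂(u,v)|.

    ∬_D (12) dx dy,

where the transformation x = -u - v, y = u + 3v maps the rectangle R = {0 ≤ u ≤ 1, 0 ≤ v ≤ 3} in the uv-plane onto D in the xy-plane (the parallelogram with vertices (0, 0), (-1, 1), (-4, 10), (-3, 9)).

Compute the Jacobian determinant of (x, y) with respect to (u, v):

    ∂(x,y)/∂(u,v) = | -1  -1 | = (-1)(3) - (-1)(1) = -2.
                   | 1  3 |

Its absolute value is |J| = 2 (the area scaling factor).

Substituting x = -u - v, y = u + 3v into the integrand,

    12 → 12,

so the integral becomes

    ∬_R (12) · |J| du dv = ∫_0^1 ∫_0^3 (24) dv du.

Inner (v): 72.
Outer (u): 72.

Therefore ∬_D (12) dx dy = 72.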